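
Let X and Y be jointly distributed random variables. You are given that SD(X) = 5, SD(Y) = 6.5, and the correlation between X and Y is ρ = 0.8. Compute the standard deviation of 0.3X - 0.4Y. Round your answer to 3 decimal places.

Var(X) = (5)² = 25;  Var(Y) = (6.5)² = 42.25
Cov(X,Y) = ρ·SD(X)·SD(Y) = 0.8·5·6.5 = 26
Var(0.3X - 0.4Y) = (0.3)²·Var(X) + (-0.4)²·Var(Y) + 2·(0.3)·(-0.4)·Cov(X,Y)
= 0.09·25 + 0.16·42.25 + -0.24·26 = 2.77
SD(0.3X - 0.4Y) = √2.77 ≈ 1.664

1.664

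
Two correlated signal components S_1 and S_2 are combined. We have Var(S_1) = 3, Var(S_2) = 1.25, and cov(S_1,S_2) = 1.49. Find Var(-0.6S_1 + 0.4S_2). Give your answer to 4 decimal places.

0.5648

Var(-0.6S_1 + 0.4S_2) = (-0.6)²·Var(S_1) + (0.4)²·Var(S_2) + 2·(-0.6)·(0.4)·cov(S_1,S_2)
= 0.36·3 + 0.16·1.25 + -0.48·1.49 = 0.5648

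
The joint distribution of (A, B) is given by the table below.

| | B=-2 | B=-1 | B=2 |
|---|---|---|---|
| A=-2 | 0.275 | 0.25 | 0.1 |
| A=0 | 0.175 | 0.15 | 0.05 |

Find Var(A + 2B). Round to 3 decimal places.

7.938

E[A] = -1.25,  E[B] = -1,  E[AB] = 1.2
Var(A) = 2.5 − (-1.25)² = 0.9375;  Var(B) = 2.8 − (-1)² = 1.8
cov(A,B) = 1.2 − (-1.25)(-1) = -0.05
Var(A + 2B) = (1)²·0.9375 + (2)²·1.8 + 2·(1)·(2)·-0.05 = 7.9375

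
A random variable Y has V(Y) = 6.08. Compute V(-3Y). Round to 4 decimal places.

54.7200

V(-3Y) = (-3)²·V(Y) = 9·6.08 = 54.72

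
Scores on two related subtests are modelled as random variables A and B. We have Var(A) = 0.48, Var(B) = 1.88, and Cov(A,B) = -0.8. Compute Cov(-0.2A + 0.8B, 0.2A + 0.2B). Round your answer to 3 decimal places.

Cov(-0.2A + 0.8B, 0.2A + 0.2B) = (-0.2)(0.2)Var(A) + (0.8)(0.2)Var(B) + [(-0.2)(0.2) + (0.8)(0.2)]Cov(A,B)
= -0.04·0.48 + 0.16·1.88 + 0.12·-0.8 = 0.1856

0.186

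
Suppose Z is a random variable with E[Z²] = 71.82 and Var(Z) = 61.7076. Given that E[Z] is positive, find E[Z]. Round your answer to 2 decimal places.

3.18

(E[Z])² = E[Z²] − Var(Z) = 71.82 − 61.7076 = 10.1124
E[Z] = √10.1124 = 3.18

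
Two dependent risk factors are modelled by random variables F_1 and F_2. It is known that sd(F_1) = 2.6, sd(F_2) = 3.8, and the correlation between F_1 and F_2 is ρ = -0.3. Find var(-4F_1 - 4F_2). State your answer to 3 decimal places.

244.352

var(F_1) = (2.6)² = 6.76;  var(F_2) = (3.8)² = 14.44
Cov(F_1,F_2) = ρ·sd(F_1)·sd(F_2) = -0.3·2.6·3.8 = -2.964
var(-4F_1 - 4F_2) = (-4)²·var(F_1) + (-4)²·var(F_2) + 2·(-4)·(-4)·Cov(F_1,F_2)
= 16·6.76 + 16·14.44 + 32·-2.964 = 244.352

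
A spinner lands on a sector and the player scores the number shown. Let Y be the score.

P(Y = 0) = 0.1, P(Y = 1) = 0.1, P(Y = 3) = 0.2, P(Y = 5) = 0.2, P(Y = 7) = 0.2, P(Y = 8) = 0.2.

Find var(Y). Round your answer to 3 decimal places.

E[Y] = (0)(0.1) + (1)(0.1) + (3)(0.2) + (5)(0.2) + (7)(0.2) + (8)(0.2) = 4.7
E[Y²] = (0)²(0.1) + (1)²(0.1) + (3)²(0.2) + (5)²(0.2) + (7)²(0.2) + (8)²(0.2) = 29.5
var(Y) = E[Y²] − (E[Y])² = 29.5 − (4.7)² = 7.41

7.410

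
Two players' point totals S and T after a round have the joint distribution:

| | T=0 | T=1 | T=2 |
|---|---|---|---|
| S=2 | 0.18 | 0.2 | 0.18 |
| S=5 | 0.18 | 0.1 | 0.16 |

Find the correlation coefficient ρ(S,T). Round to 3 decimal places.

-0.027

E[S] = 3.32,  E[T] = 0.98
E[ST] = 3.22
Cov(S,T) = E[ST] − E[S]E[T] = 3.22 − (3.32)(0.98) = -0.0336
V(S) = 2.2176,  V(T) = 0.6996
ρ = -0.0336 / √(2.2176·0.6996) ≈ -0.027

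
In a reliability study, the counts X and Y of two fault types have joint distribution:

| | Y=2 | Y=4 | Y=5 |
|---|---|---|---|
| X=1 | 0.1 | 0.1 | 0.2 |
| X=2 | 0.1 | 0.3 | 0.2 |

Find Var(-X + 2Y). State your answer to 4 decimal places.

E[X] = 1.6,  E[Y] = 4,  E[XY] = 6.4
Var(X) = 2.8 − (1.6)² = 0.24;  Var(Y) = 17.2 − (4)² = 1.2
Cov(X,Y) = 6.4 − (1.6)(4) = 0
Var(-X + 2Y) = (-1)²·0.24 + (2)²·1.2 + 2·(-1)·(2)·0 = 5.04

5.0400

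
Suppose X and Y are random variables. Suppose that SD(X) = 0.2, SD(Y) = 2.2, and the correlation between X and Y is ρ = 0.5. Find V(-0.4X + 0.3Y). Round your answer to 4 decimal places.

0.3892

V(X) = (0.2)² = 0.04;  V(Y) = (2.2)² = 4.84
Cov(X,Y) = ρ·SD(X)·SD(Y) = 0.5·0.2·2.2 = 0.22
V(-0.4X + 0.3Y) = (-0.4)²·V(X) + (0.3)²·V(Y) + 2·(-0.4)·(0.3)·Cov(X,Y)
= 0.16·0.04 + 0.09·4.84 + -0.24·0.22 = 0.3892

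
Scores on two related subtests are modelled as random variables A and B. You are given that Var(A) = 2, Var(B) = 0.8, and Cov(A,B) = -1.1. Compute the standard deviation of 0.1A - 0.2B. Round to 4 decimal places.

Var(0.1A - 0.2B) = (0.1)²·Var(A) + (-0.2)²·Var(B) + 2·(0.1)·(-0.2)·Cov(A,B)
= 0.01·2 + 0.04·0.8 + -0.04·-1.1 = 0.096
SD(0.1A - 0.2B) = √0.096 ≈ 0.3098

0.3098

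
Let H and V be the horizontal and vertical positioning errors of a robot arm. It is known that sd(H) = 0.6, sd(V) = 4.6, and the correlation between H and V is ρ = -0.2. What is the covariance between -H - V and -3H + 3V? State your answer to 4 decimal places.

-62.4000

var(H) = (0.6)² = 0.36;  var(V) = (4.6)² = 21.16
Cov(H,V) = ρ·sd(H)·sd(V) = -0.2·0.6·4.6 = -0.552
Cov(-H - V, -3H + 3V) = (-1)(-3)var(H) + (-1)(3)var(V) + [(-1)(3) + (-1)(-3)]Cov(H,V)
= 3·0.36 + -3·21.16 + 0·-0.552 = -62.4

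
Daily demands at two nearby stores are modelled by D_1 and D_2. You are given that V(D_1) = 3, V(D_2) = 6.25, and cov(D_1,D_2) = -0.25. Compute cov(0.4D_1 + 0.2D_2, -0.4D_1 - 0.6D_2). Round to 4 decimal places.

-1.1500

cov(0.4D_1 + 0.2D_2, -0.4D_1 - 0.6D_2) = (0.4)(-0.4)V(D_1) + (0.2)(-0.6)V(D_2) + [(0.4)(-0.6) + (0.2)(-0.4)]cov(D_1,D_2)
= -0.16·3 + -0.12·6.25 + -0.32·-0.25 = -1.15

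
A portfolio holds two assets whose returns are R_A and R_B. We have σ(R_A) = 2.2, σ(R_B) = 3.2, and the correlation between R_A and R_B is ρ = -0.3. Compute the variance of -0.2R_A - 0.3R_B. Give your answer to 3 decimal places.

Var(R_A) = (2.2)² = 4.84;  Var(R_B) = (3.2)² = 10.24
cov(R_A,R_B) = ρ·σ(R_A)·σ(R_B) = -0.3·2.2·3.2 = -2.112
Var(-0.2R_A - 0.3R_B) = (-0.2)²·Var(R_A) + (-0.3)²·Var(R_B) + 2·(-0.2)·(-0.3)·cov(R_A,R_B)
= 0.04·4.84 + 0.09·10.24 + 0.12·-2.112 = 0.86176

0.862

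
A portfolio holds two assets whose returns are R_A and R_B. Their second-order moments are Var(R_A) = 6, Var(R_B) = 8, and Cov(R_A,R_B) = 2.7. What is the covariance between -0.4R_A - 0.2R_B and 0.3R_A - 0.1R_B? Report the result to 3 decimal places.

-0.614

Cov(-0.4R_A - 0.2R_B, 0.3R_A - 0.1R_B) = (-0.4)(0.3)Var(R_A) + (-0.2)(-0.1)Var(R_B) + [(-0.4)(-0.1) + (-0.2)(0.3)]Cov(R_A,R_B)
= -0.12·6 + 0.02·8 + -0.02·2.7 = -0.614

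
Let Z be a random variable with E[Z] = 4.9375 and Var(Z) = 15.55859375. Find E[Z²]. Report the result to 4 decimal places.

39.9375

E[Z²] = Var(Z) + (E[Z])² = 15.55859375 + (4.9375)² = 39.9375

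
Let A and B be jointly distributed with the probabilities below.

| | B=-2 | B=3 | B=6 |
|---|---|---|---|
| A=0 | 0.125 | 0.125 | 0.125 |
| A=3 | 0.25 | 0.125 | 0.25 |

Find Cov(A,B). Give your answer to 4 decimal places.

-0.0938

E[A] = 1.875,  E[B] = 2.25
E[AB] = 4.125
Cov(A,B) = E[AB] − E[A]E[B] = 4.125 − (1.875)(2.25) = -0.09375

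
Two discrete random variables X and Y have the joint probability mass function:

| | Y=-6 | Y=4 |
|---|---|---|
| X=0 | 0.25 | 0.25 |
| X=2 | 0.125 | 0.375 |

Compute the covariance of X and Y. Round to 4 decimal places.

1.2500

E[X] = 1,  E[Y] = 0.25
E[XY] = 1.5
Cov(X,Y) = E[XY] − E[X]E[Y] = 1.5 − (1)(0.25) = 1.25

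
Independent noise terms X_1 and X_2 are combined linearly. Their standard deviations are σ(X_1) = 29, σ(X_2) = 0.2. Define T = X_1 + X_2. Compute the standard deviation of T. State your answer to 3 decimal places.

Var(X_1) = 841, Var(X_2) = 0.04
By independence, Var(T) = (1)²Var(X_1) + (1)²Var(X_2)
= (1)²·841 + (1)²·0.04 = 841.04
σ(T) = √841.04 ≈ 29.001

29.001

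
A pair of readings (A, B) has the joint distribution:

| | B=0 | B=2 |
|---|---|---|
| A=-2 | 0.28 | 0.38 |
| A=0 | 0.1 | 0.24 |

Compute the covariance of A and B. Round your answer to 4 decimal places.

E[A] = -1.32,  E[B] = 1.24
E[AB] = -1.52
Cov(A,B) = E[AB] − E[A]E[B] = -1.52 − (-1.32)(1.24) = 0.1168

0.1168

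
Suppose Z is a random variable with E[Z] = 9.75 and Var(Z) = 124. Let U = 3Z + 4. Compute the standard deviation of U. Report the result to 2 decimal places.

33.41

Var(3Z + 4) = (3)²·124 = 1116
SD(U) = √1116 ≈ 33.41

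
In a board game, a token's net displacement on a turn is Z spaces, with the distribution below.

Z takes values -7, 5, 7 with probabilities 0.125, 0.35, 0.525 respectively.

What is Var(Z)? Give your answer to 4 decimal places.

E[Z] = (-7)(0.125) + (5)(0.35) + (7)(0.525) = 4.55
E[Z²] = (-7)²(0.125) + (5)²(0.35) + (7)²(0.525) = 40.6
Var(Z) = E[Z²] − (E[Z])² = 40.6 − (4.55)² = 19.8975

19.8975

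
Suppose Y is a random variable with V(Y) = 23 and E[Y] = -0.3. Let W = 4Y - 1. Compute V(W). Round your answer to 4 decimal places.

368.0000

V(4Y - 1) = (4)²·V(Y) = 16·23 = 368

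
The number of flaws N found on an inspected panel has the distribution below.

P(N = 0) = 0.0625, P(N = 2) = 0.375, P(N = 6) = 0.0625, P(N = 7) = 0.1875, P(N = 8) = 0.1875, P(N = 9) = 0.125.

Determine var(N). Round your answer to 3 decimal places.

E[N] = (0)(0.0625) + (2)(0.375) + (6)(0.0625) + (7)(0.1875) + (8)(0.1875) + (9)(0.125) = 5.0625
E[N²] = (0)²(0.0625) + (2)²(0.375) + (6)²(0.0625) + (7)²(0.1875) + (8)²(0.1875) + (9)²(0.125) = 35.0625
var(N) = E[N²] − (E[N])² = 35.0625 − (5.0625)² = 9.43359375

9.434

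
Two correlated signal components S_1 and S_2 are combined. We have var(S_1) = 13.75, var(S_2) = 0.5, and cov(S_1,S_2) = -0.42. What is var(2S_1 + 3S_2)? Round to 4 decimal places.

54.4600

var(2S_1 + 3S_2) = (2)²·var(S_1) + (3)²·var(S_2) + 2·(2)·(3)·cov(S_1,S_2)
= 4·13.75 + 9·0.5 + 12·-0.42 = 54.46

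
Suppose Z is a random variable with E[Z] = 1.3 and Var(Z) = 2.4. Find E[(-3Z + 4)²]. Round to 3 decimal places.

21.610

E[-3Z + 4] = -3·1.3 + 4 = 0.1
Var(-3Z + 4) = (-3)²·2.4 = 21.6
E[(-3Z + 4)²] = Var((-3Z + 4)) + (E[(-3Z + 4)])² = 21.6 + (0.1)² = 21.61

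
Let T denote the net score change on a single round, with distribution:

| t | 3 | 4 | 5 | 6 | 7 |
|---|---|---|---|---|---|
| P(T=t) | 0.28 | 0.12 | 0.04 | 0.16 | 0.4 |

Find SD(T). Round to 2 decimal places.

E[T] = (3)(0.28) + (4)(0.12) + (5)(0.04) + (6)(0.16) + (7)(0.4) = 5.28
E[T²] = (3)²(0.28) + (4)²(0.12) + (5)²(0.04) + (6)²(0.16) + (7)²(0.4) = 30.8
Var(T) = E[T²] − (E[T])² = 30.8 − (5.28)² = 2.9216
SD(T) = √2.9216 ≈ 1.71

1.71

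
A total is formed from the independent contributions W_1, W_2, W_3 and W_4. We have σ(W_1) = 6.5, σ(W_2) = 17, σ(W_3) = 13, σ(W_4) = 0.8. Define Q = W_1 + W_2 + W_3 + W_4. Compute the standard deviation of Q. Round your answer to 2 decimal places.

22.38

Var(W_1) = 42.25, Var(W_2) = 289, Var(W_3) = 169, Var(W_4) = 0.64
By independence, Var(Q) = (1)²Var(W_1) + (1)²Var(W_2) + (1)²Var(W_3) + (1)²Var(W_4)
= (1)²·42.25 + (1)²·289 + (1)²·169 + (1)²·0.64 = 500.89
σ(Q) = √500.89 ≈ 22.38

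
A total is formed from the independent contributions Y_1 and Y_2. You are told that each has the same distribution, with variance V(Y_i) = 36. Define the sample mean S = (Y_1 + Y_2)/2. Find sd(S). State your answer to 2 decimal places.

4.24

By independence, V(S) = (0.5)²V(Y_1) + (0.5)²V(Y_2)
= (0.5)²·36 + (0.5)²·36 = 18
sd(S) = √18 ≈ 4.24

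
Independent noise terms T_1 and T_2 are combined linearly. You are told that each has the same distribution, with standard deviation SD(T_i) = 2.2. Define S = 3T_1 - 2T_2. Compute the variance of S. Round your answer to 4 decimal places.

Var(T_i) = (2.2)² = 4.84
By independence, Var(S) = (3)²Var(T_1) + (-2)²Var(T_2)
= (3)²·4.84 + (-2)²·4.84 = 62.92

62.9200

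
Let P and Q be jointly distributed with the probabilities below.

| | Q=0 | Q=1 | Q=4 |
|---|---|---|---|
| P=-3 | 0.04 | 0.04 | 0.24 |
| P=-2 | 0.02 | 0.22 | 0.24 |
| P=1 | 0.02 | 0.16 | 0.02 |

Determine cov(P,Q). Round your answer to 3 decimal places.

E[P] = -1.72,  E[Q] = 2.42
E[PQ] = -5.12
cov(P,Q) = E[PQ] − E[P]E[Q] = -5.12 − (-1.72)(2.42) = -0.9576

-0.958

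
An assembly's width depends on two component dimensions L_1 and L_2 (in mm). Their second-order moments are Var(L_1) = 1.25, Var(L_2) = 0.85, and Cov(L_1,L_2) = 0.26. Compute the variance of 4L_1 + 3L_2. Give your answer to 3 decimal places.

Var(4L_1 + 3L_2) = (4)²·Var(L_1) + (3)²·Var(L_2) + 2·(4)·(3)·Cov(L_1,L_2)
= 16·1.25 + 9·0.85 + 24·0.26 = 33.89

33.890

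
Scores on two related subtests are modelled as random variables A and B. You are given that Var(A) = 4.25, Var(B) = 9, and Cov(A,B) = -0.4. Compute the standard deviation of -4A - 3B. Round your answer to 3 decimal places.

Var(-4A - 3B) = (-4)²·Var(A) + (-3)²·Var(B) + 2·(-4)·(-3)·Cov(A,B)
= 16·4.25 + 9·9 + 24·-0.4 = 139.4
σ(-4A - 3B) = √139.4 ≈ 11.807

11.807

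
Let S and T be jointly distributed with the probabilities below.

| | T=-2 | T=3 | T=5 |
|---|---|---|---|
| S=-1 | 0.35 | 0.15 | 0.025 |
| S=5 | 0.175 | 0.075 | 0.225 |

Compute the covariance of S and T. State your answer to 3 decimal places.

E[S] = 1.85,  E[T] = 0.875
E[ST] = 5.125
cov(S,T) = E[ST] − E[S]E[T] = 5.125 − (1.85)(0.875) = 3.50625

3.506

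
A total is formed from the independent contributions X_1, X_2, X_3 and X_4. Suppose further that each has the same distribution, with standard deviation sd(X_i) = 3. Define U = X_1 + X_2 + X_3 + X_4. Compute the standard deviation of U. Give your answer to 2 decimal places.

6.00

Var(X_i) = (3)² = 9
By independence, Var(U) = (1)²Var(X_1) + (1)²Var(X_2) + (1)²Var(X_3) + (1)²Var(X_4)
= (1)²·9 + (1)²·9 + (1)²·9 + (1)²·9 = 36
sd(U) = √36 ≈ 6.00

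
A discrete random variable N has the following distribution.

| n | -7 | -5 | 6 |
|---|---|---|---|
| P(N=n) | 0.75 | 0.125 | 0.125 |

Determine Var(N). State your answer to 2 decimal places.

E[N] = (-7)(0.75) + (-5)(0.125) + (6)(0.125) = -5.125
E[N²] = (-7)²(0.75) + (-5)²(0.125) + (6)²(0.125) = 44.375
Var(N) = E[N²] − (E[N])² = 44.375 − (-5.125)² = 18.109375

18.11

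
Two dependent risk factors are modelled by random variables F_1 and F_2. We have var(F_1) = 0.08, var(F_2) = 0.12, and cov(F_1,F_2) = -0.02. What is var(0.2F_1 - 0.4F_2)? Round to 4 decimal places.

0.0256

var(0.2F_1 - 0.4F_2) = (0.2)²·var(F_1) + (-0.4)²·var(F_2) + 2·(0.2)·(-0.4)·cov(F_1,F_2)
= 0.04·0.08 + 0.16·0.12 + -0.16·-0.02 = 0.0256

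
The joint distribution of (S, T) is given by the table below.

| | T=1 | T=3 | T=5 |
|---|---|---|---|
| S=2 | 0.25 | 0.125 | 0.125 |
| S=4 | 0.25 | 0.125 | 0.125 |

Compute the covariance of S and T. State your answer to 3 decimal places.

0.000

E[S] = 3,  E[T] = 2.5
E[ST] = 7.5
Cov(S,T) = E[ST] − E[S]E[T] = 7.5 − (3)(2.5) = 0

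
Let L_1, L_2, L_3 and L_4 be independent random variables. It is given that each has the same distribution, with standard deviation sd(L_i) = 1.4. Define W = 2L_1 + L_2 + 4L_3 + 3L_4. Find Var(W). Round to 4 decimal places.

Var(L_i) = (1.4)² = 1.96
By independence, Var(W) = (2)²Var(L_1) + (1)²Var(L_2) + (4)²Var(L_3) + (3)²Var(L_4)
= (2)²·1.96 + (1)²·1.96 + (4)²·1.96 + (3)²·1.96 = 58.8

58.8000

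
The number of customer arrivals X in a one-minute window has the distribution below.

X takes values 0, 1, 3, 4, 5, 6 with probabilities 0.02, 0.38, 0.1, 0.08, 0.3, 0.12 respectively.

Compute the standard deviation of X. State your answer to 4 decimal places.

E[X] = (0)(0.02) + (1)(0.38) + (3)(0.1) + (4)(0.08) + (5)(0.3) + (6)(0.12) = 3.22
E[X²] = (0)²(0.02) + (1)²(0.38) + (3)²(0.1) + (4)²(0.08) + (5)²(0.3) + (6)²(0.12) = 14.38
var(X) = E[X²] − (E[X])² = 14.38 − (3.22)² = 4.0116
σ(X) = √4.0116 ≈ 2.0029

2.0029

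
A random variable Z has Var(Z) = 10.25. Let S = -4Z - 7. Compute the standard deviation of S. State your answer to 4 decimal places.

Var(-4Z - 7) = (-4)²·10.25 = 164
SD(S) = √164 ≈ 12.8062

12.8062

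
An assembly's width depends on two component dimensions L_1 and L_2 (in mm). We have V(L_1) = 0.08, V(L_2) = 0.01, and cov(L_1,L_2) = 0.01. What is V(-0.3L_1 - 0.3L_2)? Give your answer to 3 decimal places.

V(-0.3L_1 - 0.3L_2) = (-0.3)²·V(L_1) + (-0.3)²·V(L_2) + 2·(-0.3)·(-0.3)·cov(L_1,L_2)
= 0.09·0.08 + 0.09·0.01 + 0.18·0.01 = 0.0099

0.010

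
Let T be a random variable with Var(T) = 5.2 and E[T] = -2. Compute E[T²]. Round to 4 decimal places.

9.2000

E[T²] = Var(T) + (E[T])² = 5.2 + (-2)² = 9.2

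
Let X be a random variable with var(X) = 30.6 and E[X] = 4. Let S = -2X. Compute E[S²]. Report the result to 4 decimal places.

186.4000

E[-2X] = -2·4 = -8
var(-2X) = (-2)²·30.6 = 122.4
E[S²] = var(S) + (E[S])² = 122.4 + (-8)² = 186.4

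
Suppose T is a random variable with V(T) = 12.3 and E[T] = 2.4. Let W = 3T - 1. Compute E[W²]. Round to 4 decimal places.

149.1400

E[3T - 1] = 3·2.4 − 1 = 6.2
V(3T - 1) = (3)²·12.3 = 110.7
E[W²] = V(W) + (E[W])² = 110.7 + (6.2)² = 149.14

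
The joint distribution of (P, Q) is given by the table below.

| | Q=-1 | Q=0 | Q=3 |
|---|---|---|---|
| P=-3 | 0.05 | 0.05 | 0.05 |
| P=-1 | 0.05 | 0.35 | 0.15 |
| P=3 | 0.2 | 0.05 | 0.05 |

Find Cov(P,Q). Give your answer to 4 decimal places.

-0.8050

E[P] = -0.1,  E[Q] = 0.45
E[PQ] = -0.85
Cov(P,Q) = E[PQ] − E[P]E[Q] = -0.85 − (-0.1)(0.45) = -0.805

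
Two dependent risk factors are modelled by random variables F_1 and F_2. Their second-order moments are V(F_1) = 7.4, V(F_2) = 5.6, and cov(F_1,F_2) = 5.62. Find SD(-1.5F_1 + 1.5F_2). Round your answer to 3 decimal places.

V(-1.5F_1 + 1.5F_2) = (-1.5)²·V(F_1) + (1.5)²·V(F_2) + 2·(-1.5)·(1.5)·cov(F_1,F_2)
= 2.25·7.4 + 2.25·5.6 + -4.5·5.62 = 3.96
SD(-1.5F_1 + 1.5F_2) = √3.96 ≈ 1.990

1.990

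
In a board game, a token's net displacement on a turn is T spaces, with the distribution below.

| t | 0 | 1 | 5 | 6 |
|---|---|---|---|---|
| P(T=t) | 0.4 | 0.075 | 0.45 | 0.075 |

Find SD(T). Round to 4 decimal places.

2.5148

E[T] = (0)(0.4) + (1)(0.075) + (5)(0.45) + (6)(0.075) = 2.775
E[T²] = (0)²(0.4) + (1)²(0.075) + (5)²(0.45) + (6)²(0.075) = 14.025
Var(T) = E[T²] − (E[T])² = 14.025 − (2.775)² = 6.324375
SD(T) = √6.324375 ≈ 2.5148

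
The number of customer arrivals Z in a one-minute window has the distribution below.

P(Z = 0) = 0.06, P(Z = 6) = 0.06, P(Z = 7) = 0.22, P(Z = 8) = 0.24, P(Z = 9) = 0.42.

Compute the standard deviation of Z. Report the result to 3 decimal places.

E[Z] = (0)(0.06) + (6)(0.06) + (7)(0.22) + (8)(0.24) + (9)(0.42) = 7.6
E[Z²] = (0)²(0.06) + (6)²(0.06) + (7)²(0.22) + (8)²(0.24) + (9)²(0.42) = 62.32
Var(Z) = E[Z²] − (E[Z])² = 62.32 − (7.6)² = 4.56
sd(Z) = √4.56 ≈ 2.135

2.135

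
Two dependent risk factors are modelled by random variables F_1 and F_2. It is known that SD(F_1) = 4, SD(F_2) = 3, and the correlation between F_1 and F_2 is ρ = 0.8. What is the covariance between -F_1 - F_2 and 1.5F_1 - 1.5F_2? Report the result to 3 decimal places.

V(F_1) = (4)² = 16;  V(F_2) = (3)² = 9
cov(F_1,F_2) = ρ·SD(F_1)·SD(F_2) = 0.8·4·3 = 9.6
cov(-F_1 - F_2, 1.5F_1 - 1.5F_2) = (-1)(1.5)V(F_1) + (-1)(-1.5)V(F_2) + [(-1)(-1.5) + (-1)(1.5)]cov(F_1,F_2)
= -1.5·16 + 1.5·9 + 0·9.6 = -10.5

-10.500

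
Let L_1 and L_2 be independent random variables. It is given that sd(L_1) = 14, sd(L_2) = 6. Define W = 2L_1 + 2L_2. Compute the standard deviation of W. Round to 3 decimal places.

V(L_1) = 196, V(L_2) = 36
By independence, V(W) = (2)²V(L_1) + (2)²V(L_2)
= (2)²·196 + (2)²·36 = 928
sd(W) = √928 ≈ 30.463

30.463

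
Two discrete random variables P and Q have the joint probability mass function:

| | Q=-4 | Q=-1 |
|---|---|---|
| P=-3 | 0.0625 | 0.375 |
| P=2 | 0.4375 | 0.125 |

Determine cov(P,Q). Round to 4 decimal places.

E[P] = -0.1875,  E[Q] = -2.5
E[PQ] = -1.875
cov(P,Q) = E[PQ] − E[P]E[Q] = -1.875 − (-0.1875)(-2.5) = -2.34375

-2.3438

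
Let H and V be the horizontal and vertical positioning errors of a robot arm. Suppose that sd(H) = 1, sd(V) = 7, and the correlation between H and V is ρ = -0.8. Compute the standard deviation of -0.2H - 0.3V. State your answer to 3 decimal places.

var(H) = (1)² = 1;  var(V) = (7)² = 49
cov(H,V) = ρ·sd(H)·sd(V) = -0.8·1·7 = -5.6
var(-0.2H - 0.3V) = (-0.2)²·var(H) + (-0.3)²·var(V) + 2·(-0.2)·(-0.3)·cov(H,V)
= 0.04·1 + 0.09·49 + 0.12·-5.6 = 3.778
sd(-0.2H - 0.3V) = √3.778 ≈ 1.944

1.944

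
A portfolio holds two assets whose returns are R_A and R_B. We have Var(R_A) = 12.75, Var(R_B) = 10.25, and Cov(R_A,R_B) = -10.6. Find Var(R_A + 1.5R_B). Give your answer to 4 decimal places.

Var(R_A + 1.5R_B) = (1)²·Var(R_A) + (1.5)²·Var(R_B) + 2·(1)·(1.5)·Cov(R_A,R_B)
= 1·12.75 + 2.25·10.25 + 3·-10.6 = 4.0125

4.0125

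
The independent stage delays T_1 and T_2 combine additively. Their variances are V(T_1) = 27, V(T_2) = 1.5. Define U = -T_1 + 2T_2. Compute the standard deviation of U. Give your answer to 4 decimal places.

5.7446

By independence, V(U) = (-1)²V(T_1) + (2)²V(T_2)
= (-1)²·27 + (2)²·1.5 = 33
SD(U) = √33 ≈ 5.7446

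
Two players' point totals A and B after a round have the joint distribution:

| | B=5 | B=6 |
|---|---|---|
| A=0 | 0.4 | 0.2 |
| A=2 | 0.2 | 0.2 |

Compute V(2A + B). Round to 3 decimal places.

E[A] = 0.8,  E[B] = 5.4,  E[AB] = 4.4
V(A) = 1.6 − (0.8)² = 0.96;  V(B) = 29.4 − (5.4)² = 0.24
cov(A,B) = 4.4 − (0.8)(5.4) = 0.08
V(2A + B) = (2)²·0.96 + (1)²·0.24 + 2·(2)·(1)·0.08 = 4.4

4.400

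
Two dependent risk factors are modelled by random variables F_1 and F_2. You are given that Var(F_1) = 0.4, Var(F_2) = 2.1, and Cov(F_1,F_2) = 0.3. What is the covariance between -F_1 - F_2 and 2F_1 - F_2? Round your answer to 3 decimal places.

Cov(-F_1 - F_2, 2F_1 - F_2) = (-1)(2)Var(F_1) + (-1)(-1)Var(F_2) + [(-1)(-1) + (-1)(2)]Cov(F_1,F_2)
= -2·0.4 + 1·2.1 + -1·0.3 = 1

1.000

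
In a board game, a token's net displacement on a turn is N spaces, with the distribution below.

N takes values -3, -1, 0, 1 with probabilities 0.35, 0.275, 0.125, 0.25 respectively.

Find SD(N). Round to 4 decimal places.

1.5873

E[N] = (-3)(0.35) + (-1)(0.275) + (0)(0.125) + (1)(0.25) = -1.075
E[N²] = (-3)²(0.35) + (-1)²(0.275) + (0)²(0.125) + (1)²(0.25) = 3.675
Var(N) = E[N²] − (E[N])² = 3.675 − (-1.075)² = 2.519375
SD(N) = √2.519375 ≈ 1.5873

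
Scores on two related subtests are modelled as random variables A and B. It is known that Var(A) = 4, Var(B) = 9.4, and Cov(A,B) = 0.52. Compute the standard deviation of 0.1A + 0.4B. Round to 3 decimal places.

1.259

Var(0.1A + 0.4B) = (0.1)²·Var(A) + (0.4)²·Var(B) + 2·(0.1)·(0.4)·Cov(A,B)
= 0.01·4 + 0.16·9.4 + 0.08·0.52 = 1.5856
σ(0.1A + 0.4B) = √1.5856 ≈ 1.259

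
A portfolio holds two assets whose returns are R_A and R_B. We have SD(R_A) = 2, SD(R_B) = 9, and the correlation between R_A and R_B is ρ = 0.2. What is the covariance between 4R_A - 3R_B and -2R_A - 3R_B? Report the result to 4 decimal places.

V(R_A) = (2)² = 4;  V(R_B) = (9)² = 81
cov(R_A,R_B) = ρ·SD(R_A)·SD(R_B) = 0.2·2·9 = 3.6
cov(4R_A - 3R_B, -2R_A - 3R_B) = (4)(-2)V(R_A) + (-3)(-3)V(R_B) + [(4)(-3) + (-3)(-2)]cov(R_A,R_B)
= -8·4 + 9·81 + -6·3.6 = 675.4

675.4000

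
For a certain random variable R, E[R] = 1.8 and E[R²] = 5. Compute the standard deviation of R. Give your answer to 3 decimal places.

Var(R) = 5 − (1.8)² = 1.76
σ(R) = √1.76 ≈ 1.327

1.327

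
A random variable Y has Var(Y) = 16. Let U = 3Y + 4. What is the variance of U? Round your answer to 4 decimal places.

Var(3Y + 4) = (3)²·Var(Y) = 9·16 = 144

144.0000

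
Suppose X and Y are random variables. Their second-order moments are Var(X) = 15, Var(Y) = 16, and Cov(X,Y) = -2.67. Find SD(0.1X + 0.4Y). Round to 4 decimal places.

1.5800

Var(0.1X + 0.4Y) = (0.1)²·Var(X) + (0.4)²·Var(Y) + 2·(0.1)·(0.4)·Cov(X,Y)
= 0.01·15 + 0.16·16 + 0.08·-2.67 = 2.4964
SD(0.1X + 0.4Y) = √2.4964 ≈ 1.5800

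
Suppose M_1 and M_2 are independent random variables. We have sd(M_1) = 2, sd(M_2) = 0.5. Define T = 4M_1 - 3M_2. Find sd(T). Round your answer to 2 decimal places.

Var(M_1) = 4, Var(M_2) = 0.25
By independence, Var(T) = (4)²Var(M_1) + (-3)²Var(M_2)
= (4)²·4 + (-3)²·0.25 = 66.25
sd(T) = √66.25 ≈ 8.14

8.14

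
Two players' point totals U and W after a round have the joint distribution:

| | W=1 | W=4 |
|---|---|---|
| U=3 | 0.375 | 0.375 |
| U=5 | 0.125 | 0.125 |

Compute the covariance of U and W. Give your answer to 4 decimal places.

0.0000

E[U] = 3.5,  E[W] = 2.5
E[UW] = 8.75
Cov(U,W) = E[UW] − E[U]E[W] = 8.75 − (3.5)(2.5) = 0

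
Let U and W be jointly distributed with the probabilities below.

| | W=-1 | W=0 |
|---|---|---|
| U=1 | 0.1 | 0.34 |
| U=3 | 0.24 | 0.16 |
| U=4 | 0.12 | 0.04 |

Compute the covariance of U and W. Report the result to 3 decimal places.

E[U] = 2.28,  E[W] = -0.46
E[UW] = -1.3
cov(U,W) = E[UW] − E[U]E[W] = -1.3 − (2.28)(-0.46) = -0.2512

-0.251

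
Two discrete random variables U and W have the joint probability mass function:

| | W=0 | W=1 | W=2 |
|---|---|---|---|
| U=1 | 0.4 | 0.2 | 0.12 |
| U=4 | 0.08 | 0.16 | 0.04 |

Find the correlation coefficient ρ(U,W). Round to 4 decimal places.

E[U] = 1.84,  E[W] = 0.68
E[UW] = 1.4
Cov(U,W) = E[UW] − E[U]E[W] = 1.4 − (1.84)(0.68) = 0.1488
V(U) = 1.8144,  V(W) = 0.5376
ρ = 0.1488 / √(1.8144·0.5376) ≈ 0.1507

0.1507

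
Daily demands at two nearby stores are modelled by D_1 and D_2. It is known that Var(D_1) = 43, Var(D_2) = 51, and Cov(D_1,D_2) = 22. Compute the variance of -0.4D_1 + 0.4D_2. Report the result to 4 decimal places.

Var(-0.4D_1 + 0.4D_2) = (-0.4)²·Var(D_1) + (0.4)²·Var(D_2) + 2·(-0.4)·(0.4)·Cov(D_1,D_2)
= 0.16·43 + 0.16·51 + -0.32·22 = 8

8.0000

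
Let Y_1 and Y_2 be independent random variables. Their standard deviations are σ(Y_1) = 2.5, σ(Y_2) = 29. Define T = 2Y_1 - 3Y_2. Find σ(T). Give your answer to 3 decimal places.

Var(Y_1) = 6.25, Var(Y_2) = 841
By independence, Var(T) = (2)²Var(Y_1) + (-3)²Var(Y_2)
= (2)²·6.25 + (-3)²·841 = 7594
σ(T) = √7594 ≈ 87.144

87.144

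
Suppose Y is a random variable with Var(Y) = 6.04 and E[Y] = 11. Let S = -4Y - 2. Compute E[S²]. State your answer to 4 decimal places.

E[-4Y - 2] = -4·11 − 2 = -46
Var(-4Y - 2) = (-4)²·6.04 = 96.64
E[S²] = Var(S) + (E[S])² = 96.64 + (-46)² = 2212.64

2212.6400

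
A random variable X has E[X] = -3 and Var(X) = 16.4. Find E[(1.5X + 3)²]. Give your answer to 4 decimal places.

39.1500

E[1.5X + 3] = 1.5·-3 + 3 = -1.5
Var(1.5X + 3) = (1.5)²·16.4 = 36.9
E[(1.5X + 3)²] = Var((1.5X + 3)) + (E[(1.5X + 3)])² = 36.9 + (-1.5)² = 39.15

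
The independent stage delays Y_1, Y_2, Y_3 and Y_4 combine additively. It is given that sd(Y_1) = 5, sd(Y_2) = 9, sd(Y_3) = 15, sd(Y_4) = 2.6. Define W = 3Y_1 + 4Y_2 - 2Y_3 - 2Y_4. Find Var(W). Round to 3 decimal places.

2448.040

Var(Y_1) = 25, Var(Y_2) = 81, Var(Y_3) = 225, Var(Y_4) = 6.76
By independence, Var(W) = (3)²Var(Y_1) + (4)²Var(Y_2) + (-2)²Var(Y_3) + (-2)²Var(Y_4)
= (3)²·25 + (4)²·81 + (-2)²·225 + (-2)²·6.76 = 2448.04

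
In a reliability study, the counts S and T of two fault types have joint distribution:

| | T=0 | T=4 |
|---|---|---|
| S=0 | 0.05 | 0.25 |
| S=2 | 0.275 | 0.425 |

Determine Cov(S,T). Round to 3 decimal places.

E[S] = 1.4,  E[T] = 2.7
E[ST] = 3.4
Cov(S,T) = E[ST] − E[S]E[T] = 3.4 − (1.4)(2.7) = -0.38

-0.380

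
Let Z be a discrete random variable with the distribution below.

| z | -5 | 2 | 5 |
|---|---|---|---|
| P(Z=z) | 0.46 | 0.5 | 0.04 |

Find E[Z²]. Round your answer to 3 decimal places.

E[Z²] = (-5)²(0.46) + (2)²(0.5) + (5)²(0.04) = 14.5

14.500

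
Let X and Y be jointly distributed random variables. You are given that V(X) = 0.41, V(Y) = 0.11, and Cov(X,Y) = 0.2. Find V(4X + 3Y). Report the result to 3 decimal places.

V(4X + 3Y) = (4)²·V(X) + (3)²·V(Y) + 2·(4)·(3)·Cov(X,Y)
= 16·0.41 + 9·0.11 + 24·0.2 = 12.35

12.350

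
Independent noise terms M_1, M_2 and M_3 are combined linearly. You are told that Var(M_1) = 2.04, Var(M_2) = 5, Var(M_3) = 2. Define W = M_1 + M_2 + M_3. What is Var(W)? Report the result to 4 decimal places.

9.0400

By independence, Var(W) = (1)²Var(M_1) + (1)²Var(M_2) + (1)²Var(M_3)
= (1)²·2.04 + (1)²·5 + (1)²·2 = 9.04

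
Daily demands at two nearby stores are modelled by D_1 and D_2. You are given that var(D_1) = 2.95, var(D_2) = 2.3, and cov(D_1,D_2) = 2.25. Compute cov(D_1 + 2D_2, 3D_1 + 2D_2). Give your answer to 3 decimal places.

cov(D_1 + 2D_2, 3D_1 + 2D_2) = (1)(3)var(D_1) + (2)(2)var(D_2) + [(1)(2) + (2)(3)]cov(D_1,D_2)
= 3·2.95 + 4·2.3 + 8·2.25 = 36.05

36.050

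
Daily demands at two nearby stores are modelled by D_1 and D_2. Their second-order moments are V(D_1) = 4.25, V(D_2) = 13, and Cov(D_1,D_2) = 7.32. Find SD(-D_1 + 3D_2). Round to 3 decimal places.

V(-D_1 + 3D_2) = (-1)²·V(D_1) + (3)²·V(D_2) + 2·(-1)·(3)·Cov(D_1,D_2)
= 1·4.25 + 9·13 + -6·7.32 = 77.33
SD(-D_1 + 3D_2) = √77.33 ≈ 8.794

8.794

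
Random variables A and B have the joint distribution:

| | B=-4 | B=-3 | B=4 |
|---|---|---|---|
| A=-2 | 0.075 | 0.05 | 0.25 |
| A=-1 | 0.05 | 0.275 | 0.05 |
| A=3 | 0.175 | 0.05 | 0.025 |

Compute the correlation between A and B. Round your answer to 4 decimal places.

-0.4152

E[A] = -0.375,  E[B] = -1.025
E[AB] = -2.525
Cov(A,B) = E[AB] − E[A]E[B] = -2.525 − (-0.375)(-1.025) = -2.909375
Var(A) = 3.984375,  Var(B) = 12.324375
ρ = -2.909375 / √(3.984375·12.324375) ≈ -0.4152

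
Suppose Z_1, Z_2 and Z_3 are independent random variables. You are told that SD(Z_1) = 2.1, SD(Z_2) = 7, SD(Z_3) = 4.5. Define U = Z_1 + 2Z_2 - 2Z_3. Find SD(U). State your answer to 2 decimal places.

16.78

V(Z_1) = 4.41, V(Z_2) = 49, V(Z_3) = 20.25
By independence, V(U) = (1)²V(Z_1) + (2)²V(Z_2) + (-2)²V(Z_3)
= (1)²·4.41 + (2)²·49 + (-2)²·20.25 = 281.41
SD(U) = √281.41 ≈ 16.78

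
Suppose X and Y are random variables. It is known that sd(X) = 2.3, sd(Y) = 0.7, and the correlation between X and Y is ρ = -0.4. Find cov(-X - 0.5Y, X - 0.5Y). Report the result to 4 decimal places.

-5.1675

Var(X) = (2.3)² = 5.29;  Var(Y) = (0.7)² = 0.49
cov(X,Y) = ρ·sd(X)·sd(Y) = -0.4·2.3·0.7 = -0.644
cov(-X - 0.5Y, X - 0.5Y) = (-1)(1)Var(X) + (-0.5)(-0.5)Var(Y) + [(-1)(-0.5) + (-0.5)(1)]cov(X,Y)
= -1·5.29 + 0.25·0.49 + 0·-0.644 = -5.1675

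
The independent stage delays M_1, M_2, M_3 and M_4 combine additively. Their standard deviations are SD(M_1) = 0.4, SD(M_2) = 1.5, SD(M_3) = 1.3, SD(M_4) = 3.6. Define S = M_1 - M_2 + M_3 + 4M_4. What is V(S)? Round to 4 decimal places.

211.4600

V(M_1) = 0.16, V(M_2) = 2.25, V(M_3) = 1.69, V(M_4) = 12.96
By independence, V(S) = (1)²V(M_1) + (-1)²V(M_2) + (1)²V(M_3) + (4)²V(M_4)
= (1)²·0.16 + (-1)²·2.25 + (1)²·1.69 + (4)²·12.96 = 211.46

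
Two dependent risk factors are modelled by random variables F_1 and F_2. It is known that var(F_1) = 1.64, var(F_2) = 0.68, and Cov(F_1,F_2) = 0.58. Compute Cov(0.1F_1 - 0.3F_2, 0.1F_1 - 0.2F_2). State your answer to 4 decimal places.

Cov(0.1F_1 - 0.3F_2, 0.1F_1 - 0.2F_2) = (0.1)(0.1)var(F_1) + (-0.3)(-0.2)var(F_2) + [(0.1)(-0.2) + (-0.3)(0.1)]Cov(F_1,F_2)
= 0.01·1.64 + 0.06·0.68 + -0.05·0.58 = 0.0282

0.0282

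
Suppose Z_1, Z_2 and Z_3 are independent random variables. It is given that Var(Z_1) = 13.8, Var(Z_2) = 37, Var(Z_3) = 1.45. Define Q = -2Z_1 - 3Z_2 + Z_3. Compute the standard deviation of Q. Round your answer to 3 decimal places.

By independence, Var(Q) = (-2)²Var(Z_1) + (-3)²Var(Z_2) + (1)²Var(Z_3)
= (-2)²·13.8 + (-3)²·37 + (1)²·1.45 = 389.65
σ(Q) = √389.65 ≈ 19.740

19.740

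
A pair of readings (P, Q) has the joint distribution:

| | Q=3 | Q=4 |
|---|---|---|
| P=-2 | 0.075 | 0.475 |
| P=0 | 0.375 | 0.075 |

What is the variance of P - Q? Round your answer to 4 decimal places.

1.9275

E[P] = -1.1,  E[Q] = 3.55,  E[PQ] = -4.25
V(P) = 2.2 − (-1.1)² = 0.99;  V(Q) = 12.85 − (3.55)² = 0.2475
cov(P,Q) = -4.25 − (-1.1)(3.55) = -0.345
V(P - Q) = (1)²·0.99 + (-1)²·0.2475 + 2·(1)·(-1)·-0.345 = 1.9275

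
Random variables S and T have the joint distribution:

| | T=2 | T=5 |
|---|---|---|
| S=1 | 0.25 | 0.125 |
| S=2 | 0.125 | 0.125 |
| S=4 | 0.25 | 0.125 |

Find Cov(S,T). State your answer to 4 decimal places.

-0.0469

E[S] = 2.375,  E[T] = 3.125
E[ST] = 7.375
Cov(S,T) = E[ST] − E[S]E[T] = 7.375 − (2.375)(3.125) = -0.046875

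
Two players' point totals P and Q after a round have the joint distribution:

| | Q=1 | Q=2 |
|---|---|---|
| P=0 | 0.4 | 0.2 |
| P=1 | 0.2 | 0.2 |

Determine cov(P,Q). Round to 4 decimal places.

E[P] = 0.4,  E[Q] = 1.4
E[PQ] = 0.6
cov(P,Q) = E[PQ] − E[P]E[Q] = 0.6 − (0.4)(1.4) = 0.04

0.0400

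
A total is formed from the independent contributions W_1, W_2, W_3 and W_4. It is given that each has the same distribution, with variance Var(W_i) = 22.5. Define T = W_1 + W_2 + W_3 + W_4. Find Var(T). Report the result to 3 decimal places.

90.000

By independence, Var(T) = (1)²Var(W_1) + (1)²Var(W_2) + (1)²Var(W_3) + (1)²Var(W_4)
= (1)²·22.5 + (1)²·22.5 + (1)²·22.5 + (1)²·22.5 = 90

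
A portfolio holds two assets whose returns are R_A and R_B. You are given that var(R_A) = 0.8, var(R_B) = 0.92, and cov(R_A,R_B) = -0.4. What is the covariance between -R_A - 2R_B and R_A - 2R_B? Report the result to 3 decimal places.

cov(-R_A - 2R_B, R_A - 2R_B) = (-1)(1)var(R_A) + (-2)(-2)var(R_B) + [(-1)(-2) + (-2)(1)]cov(R_A,R_B)
= -1·0.8 + 4·0.92 + 0·-0.4 = 2.88

2.880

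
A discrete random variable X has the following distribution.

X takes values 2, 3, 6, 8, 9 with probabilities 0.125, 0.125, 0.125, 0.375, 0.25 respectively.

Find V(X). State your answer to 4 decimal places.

6.4844

E[X] = (2)(0.125) + (3)(0.125) + (6)(0.125) + (8)(0.375) + (9)(0.25) = 6.625
E[X²] = (2)²(0.125) + (3)²(0.125) + (6)²(0.125) + (8)²(0.375) + (9)²(0.25) = 50.375
V(X) = E[X²] − (E[X])² = 50.375 − (6.625)² = 6.484375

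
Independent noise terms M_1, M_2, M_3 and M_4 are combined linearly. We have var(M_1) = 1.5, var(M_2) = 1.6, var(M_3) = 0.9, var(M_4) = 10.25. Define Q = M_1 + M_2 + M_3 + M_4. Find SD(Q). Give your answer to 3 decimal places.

By independence, var(Q) = (1)²var(M_1) + (1)²var(M_2) + (1)²var(M_3) + (1)²var(M_4)
= (1)²·1.5 + (1)²·1.6 + (1)²·0.9 + (1)²·10.25 = 14.25
SD(Q) = √14.25 ≈ 3.775

3.775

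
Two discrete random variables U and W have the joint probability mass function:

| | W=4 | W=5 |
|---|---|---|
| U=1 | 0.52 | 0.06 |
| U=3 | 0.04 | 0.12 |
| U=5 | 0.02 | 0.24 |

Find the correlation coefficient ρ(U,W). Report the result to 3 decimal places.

E[U] = 2.36,  E[W] = 4.42
E[UW] = 11.06
Cov(U,W) = E[UW] − E[U]E[W] = 11.06 − (2.36)(4.42) = 0.6288
var(U) = 2.9504,  var(W) = 0.2436
ρ = 0.6288 / √(2.9504·0.2436) ≈ 0.742

0.742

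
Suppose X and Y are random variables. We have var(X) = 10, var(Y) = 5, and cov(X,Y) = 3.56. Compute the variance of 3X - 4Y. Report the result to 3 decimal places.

var(3X - 4Y) = (3)²·var(X) + (-4)²·var(Y) + 2·(3)·(-4)·cov(X,Y)
= 9·10 + 16·5 + -24·3.56 = 84.56

84.560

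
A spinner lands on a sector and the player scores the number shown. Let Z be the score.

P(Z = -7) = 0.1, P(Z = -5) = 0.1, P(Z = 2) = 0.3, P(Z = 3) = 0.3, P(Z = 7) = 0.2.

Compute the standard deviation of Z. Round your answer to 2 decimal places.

E[Z] = (-7)(0.1) + (-5)(0.1) + (2)(0.3) + (3)(0.3) + (7)(0.2) = 1.7
E[Z²] = (-7)²(0.1) + (-5)²(0.1) + (2)²(0.3) + (3)²(0.3) + (7)²(0.2) = 21.1
Var(Z) = E[Z²] − (E[Z])² = 21.1 − (1.7)² = 18.21
SD(Z) = √18.21 ≈ 4.27

4.27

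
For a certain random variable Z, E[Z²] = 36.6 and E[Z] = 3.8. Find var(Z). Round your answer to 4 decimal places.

22.1600

var(Z) = 36.6 − (3.8)² = 22.16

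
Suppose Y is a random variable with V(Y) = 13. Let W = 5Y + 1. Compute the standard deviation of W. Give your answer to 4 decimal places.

V(5Y + 1) = (5)²·13 = 325
SD(W) = √325 ≈ 18.0278

18.0278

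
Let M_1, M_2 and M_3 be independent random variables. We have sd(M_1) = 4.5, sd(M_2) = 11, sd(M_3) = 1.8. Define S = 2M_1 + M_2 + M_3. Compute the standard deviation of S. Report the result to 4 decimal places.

Var(M_1) = 20.25, Var(M_2) = 121, Var(M_3) = 3.24
By independence, Var(S) = (2)²Var(M_1) + (1)²Var(M_2) + (1)²Var(M_3)
= (2)²·20.25 + (1)²·121 + (1)²·3.24 = 205.24
sd(S) = √205.24 ≈ 14.3262

14.3262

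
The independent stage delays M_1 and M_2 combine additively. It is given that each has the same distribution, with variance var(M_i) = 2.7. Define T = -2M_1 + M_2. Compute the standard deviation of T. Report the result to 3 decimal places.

3.674

By independence, var(T) = (-2)²var(M_1) + (1)²var(M_2)
= (-2)²·2.7 + (1)²·2.7 = 13.5
sd(T) = √13.5 ≈ 3.674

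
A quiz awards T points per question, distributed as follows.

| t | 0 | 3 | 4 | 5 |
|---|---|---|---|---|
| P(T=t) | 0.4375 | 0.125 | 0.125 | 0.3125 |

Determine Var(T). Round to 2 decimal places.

5.00

E[T] = (0)(0.4375) + (3)(0.125) + (4)(0.125) + (5)(0.3125) = 2.4375
E[T²] = (0)²(0.4375) + (3)²(0.125) + (4)²(0.125) + (5)²(0.3125) = 10.9375
Var(T) = E[T²] − (E[T])² = 10.9375 − (2.4375)² = 4.99609375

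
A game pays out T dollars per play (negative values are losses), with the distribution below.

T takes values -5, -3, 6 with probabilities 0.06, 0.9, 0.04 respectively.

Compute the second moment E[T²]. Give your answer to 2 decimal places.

11.04

E[T²] = (-5)²(0.06) + (-3)²(0.9) + (6)²(0.04) = 11.04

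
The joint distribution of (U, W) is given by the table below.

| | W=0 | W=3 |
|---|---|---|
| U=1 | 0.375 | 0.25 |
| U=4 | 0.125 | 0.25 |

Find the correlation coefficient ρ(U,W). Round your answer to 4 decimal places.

E[U] = 2.125,  E[W] = 1.5
E[UW] = 3.75
Cov(U,W) = E[UW] − E[U]E[W] = 3.75 − (2.125)(1.5) = 0.5625
Var(U) = 2.109375,  Var(W) = 2.25
ρ = 0.5625 / √(2.109375·2.25) ≈ 0.2582

0.2582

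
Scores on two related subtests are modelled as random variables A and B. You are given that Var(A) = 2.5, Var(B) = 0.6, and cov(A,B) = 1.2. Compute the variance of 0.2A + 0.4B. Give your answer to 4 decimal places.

Var(0.2A + 0.4B) = (0.2)²·Var(A) + (0.4)²·Var(B) + 2·(0.2)·(0.4)·cov(A,B)
= 0.04·2.5 + 0.16·0.6 + 0.16·1.2 = 0.388

0.3880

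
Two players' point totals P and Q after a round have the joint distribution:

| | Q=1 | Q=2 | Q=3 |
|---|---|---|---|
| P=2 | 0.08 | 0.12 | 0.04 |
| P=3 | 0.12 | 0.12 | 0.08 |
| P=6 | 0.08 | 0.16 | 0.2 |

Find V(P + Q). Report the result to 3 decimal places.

4.346

E[P] = 4.08,  E[Q] = 2.04,  E[PQ] = 8.68
V(P) = 19.68 − (4.08)² = 3.0336;  V(Q) = 4.76 − (2.04)² = 0.5984
Cov(P,Q) = 8.68 − (4.08)(2.04) = 0.3568
V(P + Q) = (1)²·3.0336 + (1)²·0.5984 + 2·(1)·(1)·0.3568 = 4.3456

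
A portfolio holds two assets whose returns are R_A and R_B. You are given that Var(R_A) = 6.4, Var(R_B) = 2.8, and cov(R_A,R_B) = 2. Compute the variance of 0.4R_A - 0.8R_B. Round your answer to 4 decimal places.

1.5360

Var(0.4R_A - 0.8R_B) = (0.4)²·Var(R_A) + (-0.8)²·Var(R_B) + 2·(0.4)·(-0.8)·cov(R_A,R_B)
= 0.16·6.4 + 0.64·2.8 + -0.64·2 = 1.536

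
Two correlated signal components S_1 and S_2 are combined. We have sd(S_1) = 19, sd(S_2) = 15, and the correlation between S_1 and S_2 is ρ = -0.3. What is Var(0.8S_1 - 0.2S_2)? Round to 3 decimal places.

Var(S_1) = (19)² = 361;  Var(S_2) = (15)² = 225
Cov(S_1,S_2) = ρ·sd(S_1)·sd(S_2) = -0.3·19·15 = -85.5
Var(0.8S_1 - 0.2S_2) = (0.8)²·Var(S_1) + (-0.2)²·Var(S_2) + 2·(0.8)·(-0.2)·Cov(S_1,S_2)
= 0.64·361 + 0.04·225 + -0.32·-85.5 = 267.4

267.400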